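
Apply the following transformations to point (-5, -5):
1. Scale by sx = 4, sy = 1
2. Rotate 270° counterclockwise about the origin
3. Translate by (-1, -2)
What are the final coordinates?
(-6, 18)

Step 1: Scale → (-20, -5)
Step 2: Rotate 270° → (-5, 20)
Step 3: Translate → (-6, 18)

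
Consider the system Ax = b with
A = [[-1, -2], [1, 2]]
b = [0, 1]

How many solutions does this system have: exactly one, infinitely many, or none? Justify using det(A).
No solution

det(A) = (-1)*(2) - (-2)*(1) = 0, so A is singular.
The column space of A is span(column 1) = span([-1, 1]).
b = [0, 1] is not a scalar multiple of column 1, so b ∉ column space and the system is inconsistent — no solution.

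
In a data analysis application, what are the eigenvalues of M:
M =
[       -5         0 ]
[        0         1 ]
λ = -5, 1

Solve det(M - λI) = 0. For a 2×2 matrix the characteristic equation is λ² - (trace)λ + det = 0.
trace(M) = a + d = -5 + 1 = -4.
det(M) = a*d - b*c = (-5)*(1) - (0)*(0) = -5 - 0 = -5.
Characteristic equation: λ² - (-4)λ + (-5) = 0.
Discriminant = (-4)² - 4*(-5) = 16 + 20 = 36.
λ = (-4 ± √36) / 2 = (-4 ± 6) / 2 = -5, 1.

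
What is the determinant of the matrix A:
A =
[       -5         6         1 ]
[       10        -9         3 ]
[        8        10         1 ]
det(A) = 451

Expand along row 0 (cofactor expansion): det(A) = a*(e*i - f*h) - b*(d*i - f*g) + c*(d*h - e*g), where the 3×3 is [[a, b, c], [d, e, f], [g, h, i]].
Minor M_00 = (-9)*(1) - (3)*(10) = -9 - 30 = -39.
Minor M_01 = (10)*(1) - (3)*(8) = 10 - 24 = -14.
Minor M_02 = (10)*(10) - (-9)*(8) = 100 + 72 = 172.
det(A) = (-5)*(-39) - (6)*(-14) + (1)*(172) = 195 + 84 + 172 = 451.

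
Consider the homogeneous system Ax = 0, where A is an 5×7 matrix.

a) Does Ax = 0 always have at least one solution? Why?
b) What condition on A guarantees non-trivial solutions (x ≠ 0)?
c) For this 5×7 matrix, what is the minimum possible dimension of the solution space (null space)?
a) Yes, x = 0 is always a solution. b) When A has linearly dependent columns (rank < n). c) Minimum nullity = 2.

a) x = 0 satisfies A·0 = 0, so the zero vector is always a solution.
b) Non-trivial solutions exist iff the columns of A are linearly dependent, equivalently rank(A) < n (the number of columns).
c) By rank-nullity, rank(A) + nullity(A) = n = 7. Since A has only 5 rows, rank(A) ≤ 5, so nullity(A) ≥ 7 - 5 = 2.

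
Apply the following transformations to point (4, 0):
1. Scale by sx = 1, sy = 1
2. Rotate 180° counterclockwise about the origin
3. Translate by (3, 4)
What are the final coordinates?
(-1, 4)

Step 1: Scale → (4, 0)
Step 2: Rotate 180° → (-4, 0)
Step 3: Translate → (-1, 4)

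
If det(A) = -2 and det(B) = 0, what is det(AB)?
0

Use the multiplicative property of determinants: det(AB) = det(A)*det(B).
det(AB) = (-2)*(0) = 0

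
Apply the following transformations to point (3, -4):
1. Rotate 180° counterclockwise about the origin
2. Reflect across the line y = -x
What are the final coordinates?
(-4, 3)

Step 1: Rotate 180° → (-3, 4)
Step 2: Reflect across the line y = -x → (-4, 3)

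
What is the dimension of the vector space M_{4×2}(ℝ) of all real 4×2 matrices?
Dimension = 8

A real 4×2 matrix is determined by its 4·2 = 8 independent entries.
A standard basis is {E_ij : 1 ≤ i ≤ 4, 1 ≤ j ≤ 2}, where E_ij has a 1 in position (i, j) and 0 elsewhere — there are 8 such matrices, and they are linearly independent and span M_{4×2}(ℝ).
Therefore dim(M_{4×2}(ℝ)) = 8.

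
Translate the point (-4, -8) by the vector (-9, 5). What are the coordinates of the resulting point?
(-13, -3)

Translation by (-9, 5):
x' = -4 + -9 = -13
y' = -8 + 5 = -3
Homogeneous matrix: [[1, 0, -9], [0, 1, 5], [0, 0, 1]]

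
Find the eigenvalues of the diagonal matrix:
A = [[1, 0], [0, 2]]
λ₁ = 1, λ₂ = 2

The characteristic polynomial of A is det(A - λI) = (1 - λ)(2 - λ) = 0.
The roots are λ = 1 and λ = 2, so the eigenvalues are the diagonal entries.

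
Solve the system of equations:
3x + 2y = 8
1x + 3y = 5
x = 2, y = 1

Use elimination (row reduction):
Equation 1: 3x + 2y = 8.
Equation 2: 1x + 3y = 5.
Multiply Eq1 by 1 and Eq2 by 3: 3x + 2y = 8;  3x + 9y = 15.
Subtract: (7)y = 7, so y = 1.
Back-substitute into Eq1: 3x + 2*(1) = 8, so x = 2.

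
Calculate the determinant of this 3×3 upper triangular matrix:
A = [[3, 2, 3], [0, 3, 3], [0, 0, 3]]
27

The determinant of a triangular matrix is the product of its diagonal entries (the off-diagonal entries above the diagonal do not affect it).
det(A) = (3) * (3) * (3) = 27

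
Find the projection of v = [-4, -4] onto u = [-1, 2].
[4/5, -8/5]

The projection of v onto u is proj_u(v) = ((v·u) / (u·u)) · u.
v·u = (-4)*(-1) + (-4)*(2) = -4.
u·u = (-1)*(-1) + (2)*(2) = 5.
coefficient = -4 / 5 = -4/5.
proj_u(v) = -4/5 · [-1, 2] = [4/5, -8/5].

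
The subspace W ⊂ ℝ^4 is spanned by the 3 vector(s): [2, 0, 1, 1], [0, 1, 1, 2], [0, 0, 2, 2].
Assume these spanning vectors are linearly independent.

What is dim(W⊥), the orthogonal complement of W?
dim(W⊥) = 1

For any subspace W of ℝ^n, dim(W) + dim(W⊥) = n (the whole-space dimension).
Here the given 3 vectors are linearly independent, so dim(W) = 3.
Thus dim(W⊥) = n - dim(W) = 4 - 3 = 1.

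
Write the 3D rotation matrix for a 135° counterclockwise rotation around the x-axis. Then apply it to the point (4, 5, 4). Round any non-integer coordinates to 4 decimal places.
R = [[1, 0, 0], [0, -√2/2, -√2/2], [0, √2/2, -√2/2]]; R·(4, 5, 4) = (4.0000, -6.3640, 0.7071)

Rotation matrix for 135° around x-axis:
cos(135°) = -√2/2, sin(135°) = √2/2
R = [[1, 0, 0], [0, -√2/2, -√2/2], [0, √2/2, -√2/2]]
Apply to (4, 5, 4): R·[4, 5, 4]ᵀ = (4.0000, -6.3640, 0.7071)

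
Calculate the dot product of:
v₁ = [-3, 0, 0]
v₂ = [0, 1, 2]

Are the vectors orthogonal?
0, Yes

The dot product is the sum of products of corresponding components.
v₁·v₂ = (-3)*(0) + (0)*(1) + (0)*(2) = 0 + 0 + 0 = 0.
Two vectors are orthogonal iff their dot product is 0; here the dot product is 0, so the vectors are orthogonal.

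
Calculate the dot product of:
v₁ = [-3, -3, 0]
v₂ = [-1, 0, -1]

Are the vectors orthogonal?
3, No

The dot product is the sum of products of corresponding components.
v₁·v₂ = (-3)*(-1) + (-3)*(0) + (0)*(-1) = 3 + 0 + 0 = 3.
Two vectors are orthogonal iff their dot product is 0; here the dot product is 3, so the vectors are not orthogonal.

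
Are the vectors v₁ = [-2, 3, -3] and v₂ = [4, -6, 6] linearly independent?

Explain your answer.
No, linearly dependent (v₂ = -2·v₁)

Check whether there is a scalar k with v₂ = k·v₁.
Comparing components, k = -2 satisfies -2·[-2, 3, -3] = [4, -6, 6].
Since v₂ is a scalar multiple of v₁, the two vectors are linearly dependent.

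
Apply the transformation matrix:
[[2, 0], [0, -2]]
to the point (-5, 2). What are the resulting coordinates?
(-10, -4)

Matrix multiplication:
[[2, 0], [0, -2]] × [-5, 2]ᵀ
= [2×-5 + 0×2, 0×-5 + -2×2]ᵀ
= [-10.0000, -4.0000]ᵀ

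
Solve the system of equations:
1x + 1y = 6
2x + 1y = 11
x = 5, y = 1

Use elimination (row reduction):
Equation 1: 1x + 1y = 6.
Equation 2: 2x + 1y = 11.
Multiply Eq1 by 2 and Eq2 by 1: 2x + 2y = 12;  2x + 1y = 11.
Subtract: (-1)y = -1, so y = 1.
Back-substitute into Eq1: 1x + 1*(1) = 6, so x = 5.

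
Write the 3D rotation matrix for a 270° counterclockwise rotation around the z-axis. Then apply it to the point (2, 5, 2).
R = [[0, 1, 0], [-1, 0, 0], [0, 0, 1]]; R·(2, 5, 2) = (5, -2, 2)

Rotation matrix for 270° around z-axis:
cos(270°) = 0, sin(270°) = -1
R = [[0, 1, 0], [-1, 0, 0], [0, 0, 1]]
Apply to (2, 5, 2): R·[2, 5, 2]ᵀ = (5, -2, 2)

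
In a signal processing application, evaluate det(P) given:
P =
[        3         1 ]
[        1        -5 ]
det(P) = -16

For a 2×2 matrix [[a, b], [c, d]], det = a*d - b*c.
det(P) = (3)*(-5) - (1)*(1) = -15 - 1 = -16.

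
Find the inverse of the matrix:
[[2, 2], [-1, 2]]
[[1/3, -1/3], [1/6, 1/3]]

For [[a,b],[c,d]], inverse = (1/det)·[[d,-b],[-c,a]]
det = 2·2 - 2·-1 = 6
Inverse = (1/6)·[[2, -2], [1, 2]]
        = [[1/3, -1/3], [1/6, 1/3]]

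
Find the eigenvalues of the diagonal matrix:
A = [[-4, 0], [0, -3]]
λ₁ = -4, λ₂ = -3

The characteristic polynomial of A is det(A - λI) = (-4 - λ)(-3 - λ) = 0.
The roots are λ = -4 and λ = -3, so the eigenvalues are the diagonal entries.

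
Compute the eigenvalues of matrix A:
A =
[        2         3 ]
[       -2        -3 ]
λ = -1, 0

Solve det(A - λI) = 0. For a 2×2 matrix the characteristic equation is λ² - (trace)λ + det = 0.
trace(A) = a + d = 2 - 3 = -1.
det(A) = a*d - b*c = (2)*(-3) - (3)*(-2) = -6 + 6 = 0.
Characteristic equation: λ² - (-1)λ + (0) = 0.
Discriminant = (-1)² - 4*(0) = 1 - 0 = 1.
λ = (-1 ± √1) / 2 = (-1 ± 1) / 2 = -1, 0.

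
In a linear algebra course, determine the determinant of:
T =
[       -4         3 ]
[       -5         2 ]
det(T) = 7

For a 2×2 matrix [[a, b], [c, d]], det = a*d - b*c.
det(T) = (-4)*(2) - (3)*(-5) = -8 + 15 = 7.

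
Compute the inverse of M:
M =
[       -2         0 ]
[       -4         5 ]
det(M) = -10
M⁻¹ =
[     -1/2         0 ]
[     -2/5       1/5 ]

For a 2×2 matrix M = [[a, b], [c, d]] with det(M) ≠ 0, M⁻¹ = (1/det(M)) * [[d, -b], [-c, a]].
det(M) = (-2)*(5) - (0)*(-4) = -10 - 0 = -10.
M⁻¹ = (1/-10) * [[5, 0], [4, -2]].
Dividing each entry by -10 and reducing:
M⁻¹ =
[     -1/2         0 ]
[     -2/5       1/5 ]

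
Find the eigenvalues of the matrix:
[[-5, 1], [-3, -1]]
λ = -4 and λ = -2

Characteristic equation: det(A - λI) = 0
λ² - (trace)λ + (det) = 0
λ² - (-6)λ + (8) = 0
λ² + 6λ + 8 = 0
Solving: λ = -4, -2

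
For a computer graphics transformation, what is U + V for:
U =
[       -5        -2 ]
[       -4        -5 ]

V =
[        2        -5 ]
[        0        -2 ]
U + V =
[       -3        -7 ]
[       -4        -7 ]

Matrix addition is elementwise: (U+V)[i][j] = U[i][j] + V[i][j].
  (U+V)[0][0] = (-5) + (2) = -3
  (U+V)[0][1] = (-2) + (-5) = -7
  (U+V)[1][0] = (-4) + (0) = -4
  (U+V)[1][1] = (-5) + (-2) = -7
U + V =
[       -3        -7 ]
[       -4        -7 ]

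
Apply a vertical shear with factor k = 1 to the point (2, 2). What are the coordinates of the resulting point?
(2, 4)

Shear matrix for vertical shear with factor k = 1:
[[1, 0], [1, 1]]
Result: (2, 2) → (2, 4)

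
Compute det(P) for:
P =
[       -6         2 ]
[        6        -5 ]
det(P) = 18

For a 2×2 matrix [[a, b], [c, d]], det = a*d - b*c.
det(P) = (-6)*(-5) - (2)*(6) = 30 - 12 = 18.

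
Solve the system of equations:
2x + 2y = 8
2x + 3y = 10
x = 2, y = 2

Use elimination (row reduction):
Equation 1: 2x + 2y = 8.
Equation 2: 2x + 3y = 10.
Multiply Eq1 by 2 and Eq2 by 2: 4x + 4y = 16;  4x + 6y = 20.
Subtract: (2)y = 4, so y = 2.
Back-substitute into Eq1: 2x + 2*(2) = 8, so x = 2.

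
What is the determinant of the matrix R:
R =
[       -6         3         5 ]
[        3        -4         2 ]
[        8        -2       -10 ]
det(R) = 4

Expand along row 0 (cofactor expansion): det(R) = a*(e*i - f*h) - b*(d*i - f*g) + c*(d*h - e*g), where the 3×3 is [[a, b, c], [d, e, f], [g, h, i]].
Minor M_00 = (-4)*(-10) - (2)*(-2) = 40 + 4 = 44.
Minor M_01 = (3)*(-10) - (2)*(8) = -30 - 16 = -46.
Minor M_02 = (3)*(-2) - (-4)*(8) = -6 + 32 = 26.
det(R) = (-6)*(44) - (3)*(-46) + (5)*(26) = -264 + 138 + 130 = 4.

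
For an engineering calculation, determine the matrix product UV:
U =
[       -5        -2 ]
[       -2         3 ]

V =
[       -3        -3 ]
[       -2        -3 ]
UV =
[       19        21 ]
[        0        -3 ]

Matrix multiplication: (UV)[i][j] = sum over k of U[i][k] * V[k][j].
  (UV)[0][0] = (-5)*(-3) + (-2)*(-2) = 19
  (UV)[0][1] = (-5)*(-3) + (-2)*(-3) = 21
  (UV)[1][0] = (-2)*(-3) + (3)*(-2) = 0
  (UV)[1][1] = (-2)*(-3) + (3)*(-3) = -3
UV =
[       19        21 ]
[        0        -3 ]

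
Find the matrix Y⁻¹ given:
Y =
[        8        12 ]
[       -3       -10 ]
det(Y) = -44
Y⁻¹ =
[     5/22      3/11 ]
[    -3/44     -2/11 ]

For a 2×2 matrix Y = [[a, b], [c, d]] with det(Y) ≠ 0, Y⁻¹ = (1/det(Y)) * [[d, -b], [-c, a]].
det(Y) = (8)*(-10) - (12)*(-3) = -80 + 36 = -44.
Y⁻¹ = (1/-44) * [[-10, -12], [3, 8]].
Dividing each entry by -44 and reducing:
Y⁻¹ =
[     5/22      3/11 ]
[    -3/44     -2/11 ]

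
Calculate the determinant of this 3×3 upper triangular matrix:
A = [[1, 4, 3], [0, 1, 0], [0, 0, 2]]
2

The determinant of a triangular matrix is the product of its diagonal entries (the off-diagonal entries above the diagonal do not affect it).
det(A) = (1) * (1) * (2) = 2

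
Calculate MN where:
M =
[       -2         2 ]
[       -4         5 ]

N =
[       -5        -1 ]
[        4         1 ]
MN =
[       18         4 ]
[       40         9 ]

Matrix multiplication: (MN)[i][j] = sum over k of M[i][k] * N[k][j].
  (MN)[0][0] = (-2)*(-5) + (2)*(4) = 18
  (MN)[0][1] = (-2)*(-1) + (2)*(1) = 4
  (MN)[1][0] = (-4)*(-5) + (5)*(4) = 40
  (MN)[1][1] = (-4)*(-1) + (5)*(1) = 9
MN =
[       18         4 ]
[       40         9 ]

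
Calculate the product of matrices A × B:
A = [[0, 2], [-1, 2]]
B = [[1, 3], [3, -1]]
[[6, -2], [5, -5]]

Matrix multiplication:
C[0][0] = 0×1 + 2×3 = 6
C[0][1] = 0×3 + 2×-1 = -2
C[1][0] = -1×1 + 2×3 = 5
C[1][1] = -1×3 + 2×-1 = -5
Result: [[6, -2], [5, -5]]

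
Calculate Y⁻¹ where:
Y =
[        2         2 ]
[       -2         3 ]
det(Y) = 10
Y⁻¹ =
[     3/10      -1/5 ]
[      1/5       1/5 ]

For a 2×2 matrix Y = [[a, b], [c, d]] with det(Y) ≠ 0, Y⁻¹ = (1/det(Y)) * [[d, -b], [-c, a]].
det(Y) = (2)*(3) - (2)*(-2) = 6 + 4 = 10.
Y⁻¹ = (1/10) * [[3, -2], [2, 2]].
Dividing each entry by 10 and reducing:
Y⁻¹ =
[     3/10      -1/5 ]
[      1/5       1/5 ]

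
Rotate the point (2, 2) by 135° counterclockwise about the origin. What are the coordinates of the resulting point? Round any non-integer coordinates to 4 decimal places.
(-2.8284, 0.0000)

Rotation matrix R(θ) = [[cos θ, -sin θ], [sin θ, cos θ]]; for θ = 135°:
R = [[-√2/2, -√2/2], [√2/2, -√2/2]]
Result: R × [2, 2]ᵀ = [-√2/2·2 + (-√2/2)·2, √2/2·2 + (-√2/2)·2]ᵀ = (-2.8284, 0.0000)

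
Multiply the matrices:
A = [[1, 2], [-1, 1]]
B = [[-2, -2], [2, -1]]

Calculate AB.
[[2, -4], [4, 1]]

Each entry (i,j) of AB = sum over k of A[i][k]*B[k][j].
(AB)[0][0] = (1)*(-2) + (2)*(2) = 2
(AB)[0][1] = (1)*(-2) + (2)*(-1) = -4
(AB)[1][0] = (-1)*(-2) + (1)*(2) = 4
(AB)[1][1] = (-1)*(-2) + (1)*(-1) = 1
AB = [[2, -4], [4, 1]]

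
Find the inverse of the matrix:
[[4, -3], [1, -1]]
[[1, -3], [1, -4]]

For [[a,b],[c,d]], inverse = (1/det)·[[d,-b],[-c,a]]
det = 4·-1 - -3·1 = -1
Inverse = (1/-1)·[[-1, 3], [-1, 4]]
        = [[1, -3], [1, -4]]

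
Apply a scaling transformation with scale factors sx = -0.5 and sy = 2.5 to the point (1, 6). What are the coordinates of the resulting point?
(-0.5, 15.0)

Scaling matrix:
[[-0.50, 0], [0, 2.50]]
Result: (1 × -0.5, 6 × 2.5) = (-0.5, 15.0)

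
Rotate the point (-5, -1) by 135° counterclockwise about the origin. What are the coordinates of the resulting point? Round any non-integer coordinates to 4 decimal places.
(4.2426, -2.8284)

Rotation matrix R(θ) = [[cos θ, -sin θ], [sin θ, cos θ]]; for θ = 135°:
R = [[-√2/2, -√2/2], [√2/2, -√2/2]]
Result: R × [-5, -1]ᵀ = [-√2/2·-5 + (-√2/2)·-1, √2/2·-5 + (-√2/2)·-1]ᵀ = (4.2426, -2.8284)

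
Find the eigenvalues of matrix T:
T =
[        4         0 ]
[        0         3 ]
λ = 3, 4

Solve det(T - λI) = 0. For a 2×2 matrix the characteristic equation is λ² - (trace)λ + det = 0.
trace(T) = a + d = 4 + 3 = 7.
det(T) = a*d - b*c = (4)*(3) - (0)*(0) = 12 - 0 = 12.
Characteristic equation: λ² - (7)λ + (12) = 0.
Discriminant = (7)² - 4*(12) = 49 - 48 = 1.
λ = (7 ± √1) / 2 = (7 ± 1) / 2 = 3, 4.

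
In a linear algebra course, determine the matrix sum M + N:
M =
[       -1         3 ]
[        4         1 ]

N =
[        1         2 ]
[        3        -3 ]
M + N =
[        0         5 ]
[        7        -2 ]

Matrix addition is elementwise: (M+N)[i][j] = M[i][j] + N[i][j].
  (M+N)[0][0] = (-1) + (1) = 0
  (M+N)[0][1] = (3) + (2) = 5
  (M+N)[1][0] = (4) + (3) = 7
  (M+N)[1][1] = (1) + (-3) = -2
M + N =
[        0         5 ]
[        7        -2 ]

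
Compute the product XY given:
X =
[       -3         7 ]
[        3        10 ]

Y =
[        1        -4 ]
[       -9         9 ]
XY =
[      -66        75 ]
[      -87        78 ]

Matrix multiplication: (XY)[i][j] = sum over k of X[i][k] * Y[k][j].
  (XY)[0][0] = (-3)*(1) + (7)*(-9) = -66
  (XY)[0][1] = (-3)*(-4) + (7)*(9) = 75
  (XY)[1][0] = (3)*(1) + (10)*(-9) = -87
  (XY)[1][1] = (3)*(-4) + (10)*(9) = 78
XY =
[      -66        75 ]
[      -87        78 ]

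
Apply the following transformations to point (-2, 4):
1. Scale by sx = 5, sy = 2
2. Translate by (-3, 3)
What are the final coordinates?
(-13, 11)

Step 1: Scale (-2, 4) by (sx, sy) = (5, 2) → (-10, 8)
Step 2: Translate by (-3, 3) → (-13, 11)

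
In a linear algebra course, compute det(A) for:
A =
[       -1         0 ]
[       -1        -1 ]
det(A) = 1

For a 2×2 matrix [[a, b], [c, d]], det = a*d - b*c.
det(A) = (-1)*(-1) - (0)*(-1) = 1 - 0 = 1.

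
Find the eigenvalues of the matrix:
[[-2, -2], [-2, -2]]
λ = -4 and λ = 0

Characteristic equation: det(A - λI) = 0
λ² - (trace)λ + (det) = 0
λ² - (-4)λ + (0) = 0
λ² + 4λ + 0 = 0
Solving: λ = -4, 0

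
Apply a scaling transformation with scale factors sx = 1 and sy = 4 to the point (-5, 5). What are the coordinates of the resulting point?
(-5, 20)

Scaling matrix:
[[1, 0], [0, 4]]
Result: (-5 × 1, 5 × 4) = (-5, 20)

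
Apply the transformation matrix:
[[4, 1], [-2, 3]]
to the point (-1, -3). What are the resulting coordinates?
(-7, -7)

Matrix multiplication:
[[4, 1], [-2, 3]] × [-1, -3]ᵀ
= [4×-1 + 1×-3, -2×-1 + 3×-3]ᵀ
= [-7.0000, -7.0000]ᵀ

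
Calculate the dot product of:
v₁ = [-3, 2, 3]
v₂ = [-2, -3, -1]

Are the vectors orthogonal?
-3, No

The dot product is the sum of products of corresponding components.
v₁·v₂ = (-3)*(-2) + (2)*(-3) + (3)*(-1) = 6 - 6 - 3 = -3.
Two vectors are orthogonal iff their dot product is 0; here the dot product is -3, so the vectors are not orthogonal.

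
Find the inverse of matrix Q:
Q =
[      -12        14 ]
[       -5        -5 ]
det(Q) = 130
Q⁻¹ =
[    -1/26     -7/65 ]
[     1/26     -6/65 ]

For a 2×2 matrix Q = [[a, b], [c, d]] with det(Q) ≠ 0, Q⁻¹ = (1/det(Q)) * [[d, -b], [-c, a]].
det(Q) = (-12)*(-5) - (14)*(-5) = 60 + 70 = 130.
Q⁻¹ = (1/130) * [[-5, -14], [5, -12]].
Dividing each entry by 130 and reducing:
Q⁻¹ =
[    -1/26     -7/65 ]
[     1/26     -6/65 ]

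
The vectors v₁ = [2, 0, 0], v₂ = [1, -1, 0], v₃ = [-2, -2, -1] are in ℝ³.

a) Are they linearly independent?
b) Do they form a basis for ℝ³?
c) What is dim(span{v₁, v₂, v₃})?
Yes independent, yes basis, dim = 3

Stack v₁, v₂, v₃ as rows of a 3×3 matrix.
[[2, 0, 0]; [1, -1, 0]; [-2, -2, -1]] is already lower triangular with nonzero diagonal entries (2, -1, -1), so its determinant is the product of the diagonal entries, det = (2)·(-1)·(-1) = 2 ≠ 0, and the rows are linearly independent.
Three linearly independent vectors in ℝ³ form a basis for ℝ³, so dim(span{v₁,v₂,v₃}) = 3.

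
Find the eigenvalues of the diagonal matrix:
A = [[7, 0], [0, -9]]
λ₁ = 7, λ₂ = -9

The characteristic polynomial of A is det(A - λI) = (7 - λ)(-9 - λ) = 0.
The roots are λ = 7 and λ = -9, so the eigenvalues are the diagonal entries.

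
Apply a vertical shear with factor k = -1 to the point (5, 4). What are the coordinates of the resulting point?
(5, -1)

Shear matrix for vertical shear with factor k = -1:
[[1, 0], [-1, 1]]
Result: (5, 4) → (5, -1)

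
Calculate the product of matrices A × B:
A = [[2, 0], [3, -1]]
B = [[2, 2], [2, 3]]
[[4, 4], [4, 3]]

Matrix multiplication:
C[0][0] = 2×2 + 0×2 = 4
C[0][1] = 2×2 + 0×3 = 4
C[1][0] = 3×2 + -1×2 = 4
C[1][1] = 3×2 + -1×3 = 3
Result: [[4, 4], [4, 3]]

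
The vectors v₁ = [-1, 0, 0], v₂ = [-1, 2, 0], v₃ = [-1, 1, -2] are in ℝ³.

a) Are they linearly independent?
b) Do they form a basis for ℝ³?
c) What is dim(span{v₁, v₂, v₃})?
Yes independent, yes basis, dim = 3

Stack v₁, v₂, v₃ as rows of a 3×3 matrix.
[[-1, 0, 0]; [-1, 2, 0]; [-1, 1, -2]] is already lower triangular with nonzero diagonal entries (-1, 2, -2), so its determinant is the product of the diagonal entries, det = (-1)·(2)·(-2) = 4 ≠ 0, and the rows are linearly independent.
Three linearly independent vectors in ℝ³ form a basis for ℝ³, so dim(span{v₁,v₂,v₃}) = 3.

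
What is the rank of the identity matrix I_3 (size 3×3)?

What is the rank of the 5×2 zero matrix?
rank(I_3) = 3, rank(0) = 0

The identity I_3 has 3 columns that are the standard basis vectors e_1, …, e_3. These are linearly independent, so all 3 columns are pivots and rank(I_3) = 3.
The 5×2 zero matrix has every entry zero, so every row is the zero row and there are no pivots; rank(0) = 0.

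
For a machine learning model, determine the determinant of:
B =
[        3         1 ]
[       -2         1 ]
det(B) = 5

For a 2×2 matrix [[a, b], [c, d]], det = a*d - b*c.
det(B) = (3)*(1) - (1)*(-2) = 3 + 2 = 5.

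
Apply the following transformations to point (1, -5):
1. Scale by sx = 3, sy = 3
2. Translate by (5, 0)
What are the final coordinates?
(8, -15)

Step 1: Scale (1, -5) by (sx, sy) = (3, 3) → (3, -15)
Step 2: Translate by (5, 0) → (8, -15)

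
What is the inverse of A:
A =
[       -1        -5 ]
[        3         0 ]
det(A) = 15
A⁻¹ =
[        0       1/3 ]
[     -1/5     -1/15 ]

For a 2×2 matrix A = [[a, b], [c, d]] with det(A) ≠ 0, A⁻¹ = (1/det(A)) * [[d, -b], [-c, a]].
det(A) = (-1)*(0) - (-5)*(3) = 0 + 15 = 15.
A⁻¹ = (1/15) * [[0, 5], [-3, -1]].
Dividing each entry by 15 and reducing:
A⁻¹ =
[        0       1/3 ]
[     -1/5     -1/15 ]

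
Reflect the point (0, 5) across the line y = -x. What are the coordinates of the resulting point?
(-5, 0)

Reflection across line y = -x: (0, 5) → (-5, 0)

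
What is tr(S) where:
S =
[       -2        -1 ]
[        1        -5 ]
tr(S) = -2 - 5 = -7

The trace of a square matrix is the sum of its diagonal entries.
Diagonal entries of S: S[0][0] = -2, S[1][1] = -5.
tr(S) = -2 - 5 = -7.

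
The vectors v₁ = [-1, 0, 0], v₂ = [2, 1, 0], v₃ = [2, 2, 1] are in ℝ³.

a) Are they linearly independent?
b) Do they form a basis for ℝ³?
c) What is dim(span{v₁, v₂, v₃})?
Yes independent, yes basis, dim = 3

Stack v₁, v₂, v₃ as rows of a 3×3 matrix.
[[-1, 0, 0]; [2, 1, 0]; [2, 2, 1]] is already lower triangular with nonzero diagonal entries (-1, 1, 1), so its determinant is the product of the diagonal entries, det = (-1)·(1)·(1) = -1 ≠ 0, and the rows are linearly independent.
Three linearly independent vectors in ℝ³ form a basis for ℝ³, so dim(span{v₁,v₂,v₃}) = 3.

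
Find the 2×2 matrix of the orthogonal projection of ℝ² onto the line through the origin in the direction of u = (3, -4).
[[9/25, -12/25], [-12/25, 16/25]]

The orthogonal projection onto the line spanned by a nonzero vector u = (a, b) has matrix P = (u uᵀ) / (uᵀ u) = (1/(a² + b²)) · [[a², ab], [ab, b²]].
Here u = (3, -4), so a² + b² = 9 + 16 = 25.
P = (1/25) · [[9, -12], [-12, 16]] = [[9/25, -12/25], [-12/25, 16/25]].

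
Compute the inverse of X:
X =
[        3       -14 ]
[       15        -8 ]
det(X) = 186
X⁻¹ =
[    -4/93      7/93 ]
[    -5/62      1/62 ]

For a 2×2 matrix X = [[a, b], [c, d]] with det(X) ≠ 0, X⁻¹ = (1/det(X)) * [[d, -b], [-c, a]].
det(X) = (3)*(-8) - (-14)*(15) = -24 + 210 = 186.
X⁻¹ = (1/186) * [[-8, 14], [-15, 3]].
Dividing each entry by 186 and reducing:
X⁻¹ =
[    -4/93      7/93 ]
[    -5/62      1/62 ]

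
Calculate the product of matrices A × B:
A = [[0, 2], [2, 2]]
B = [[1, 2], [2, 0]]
[[4, 0], [6, 4]]

Matrix multiplication:
C[0][0] = 0×1 + 2×2 = 4
C[0][1] = 0×2 + 2×0 = 0
C[1][0] = 2×1 + 2×2 = 6
C[1][1] = 2×2 + 2×0 = 4
Result: [[4, 0], [6, 4]]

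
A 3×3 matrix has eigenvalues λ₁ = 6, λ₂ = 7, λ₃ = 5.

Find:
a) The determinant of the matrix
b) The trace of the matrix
det = 210, trace = 18

Two standard eigenvalue identities:
- det(A) equals the product of the eigenvalues (counted with multiplicity).
- trace(A) equals the sum of the eigenvalues.
det(A) = (6)*(7)*(5) = 210.
trace(A) = 6 + 7 + 5 = 18.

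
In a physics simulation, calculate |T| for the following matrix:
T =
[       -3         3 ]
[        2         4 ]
det(T) = -18

For a 2×2 matrix [[a, b], [c, d]], det = a*d - b*c.
det(T) = (-3)*(4) - (3)*(2) = -12 - 6 = -18.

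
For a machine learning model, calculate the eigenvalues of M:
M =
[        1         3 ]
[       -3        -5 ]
λ = -2, -2

Solve det(M - λI) = 0. For a 2×2 matrix the characteristic equation is λ² - (trace)λ + det = 0.
trace(M) = a + d = 1 - 5 = -4.
det(M) = a*d - b*c = (1)*(-5) - (3)*(-3) = -5 + 9 = 4.
Characteristic equation: λ² - (-4)λ + (4) = 0.
Discriminant = (-4)² - 4*(4) = 16 - 16 = 0.
λ = (-4 ± √0) / 2 = (-4 ± 0) / 2 = -2, -2.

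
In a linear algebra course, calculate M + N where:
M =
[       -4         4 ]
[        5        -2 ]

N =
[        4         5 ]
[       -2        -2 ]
M + N =
[        0         9 ]
[        3        -4 ]

Matrix addition is elementwise: (M+N)[i][j] = M[i][j] + N[i][j].
  (M+N)[0][0] = (-4) + (4) = 0
  (M+N)[0][1] = (4) + (5) = 9
  (M+N)[1][0] = (5) + (-2) = 3
  (M+N)[1][1] = (-2) + (-2) = -4
M + N =
[        0         9 ]
[        3        -4 ]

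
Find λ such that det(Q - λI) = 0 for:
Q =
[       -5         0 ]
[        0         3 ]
λ = -5, 3

Solve det(Q - λI) = 0. For a 2×2 matrix the characteristic equation is λ² - (trace)λ + det = 0.
trace(Q) = a + d = -5 + 3 = -2.
det(Q) = a*d - b*c = (-5)*(3) - (0)*(0) = -15 - 0 = -15.
Characteristic equation: λ² - (-2)λ + (-15) = 0.
Discriminant = (-2)² - 4*(-15) = 4 + 60 = 64.
λ = (-2 ± √64) / 2 = (-2 ± 8) / 2 = -5, 3.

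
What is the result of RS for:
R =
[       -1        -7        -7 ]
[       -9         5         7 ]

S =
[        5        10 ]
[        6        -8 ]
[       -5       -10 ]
RS =
[      -12       116 ]
[      -50      -200 ]

Matrix multiplication: (RS)[i][j] = sum over k of R[i][k] * S[k][j].
  (RS)[0][0] = (-1)*(5) + (-7)*(6) + (-7)*(-5) = -12
  (RS)[0][1] = (-1)*(10) + (-7)*(-8) + (-7)*(-10) = 116
  (RS)[1][0] = (-9)*(5) + (5)*(6) + (7)*(-5) = -50
  (RS)[1][1] = (-9)*(10) + (5)*(-8) + (7)*(-10) = -200
RS =
[      -12       116 ]
[      -50      -200 ]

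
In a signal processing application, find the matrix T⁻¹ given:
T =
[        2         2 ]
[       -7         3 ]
det(T) = 20
T⁻¹ =
[     3/20     -1/10 ]
[     7/20      1/10 ]

For a 2×2 matrix T = [[a, b], [c, d]] with det(T) ≠ 0, T⁻¹ = (1/det(T)) * [[d, -b], [-c, a]].
det(T) = (2)*(3) - (2)*(-7) = 6 + 14 = 20.
T⁻¹ = (1/20) * [[3, -2], [7, 2]].
Dividing each entry by 20 and reducing:
T⁻¹ =
[     3/20     -1/10 ]
[     7/20      1/10 ]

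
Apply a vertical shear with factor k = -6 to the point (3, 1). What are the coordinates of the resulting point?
(3, -17)

Shear matrix for vertical shear with factor k = -6:
[[1, 0], [-6, 1]]
Result: (3, 1) → (3, -17)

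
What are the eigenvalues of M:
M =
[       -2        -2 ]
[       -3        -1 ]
λ = -4, 1

Solve det(M - λI) = 0. For a 2×2 matrix the characteristic equation is λ² - (trace)λ + det = 0.
trace(M) = a + d = -2 - 1 = -3.
det(M) = a*d - b*c = (-2)*(-1) - (-2)*(-3) = 2 - 6 = -4.
Characteristic equation: λ² - (-3)λ + (-4) = 0.
Discriminant = (-3)² - 4*(-4) = 9 + 16 = 25.
λ = (-3 ± √25) / 2 = (-3 ± 5) / 2 = -4, 1.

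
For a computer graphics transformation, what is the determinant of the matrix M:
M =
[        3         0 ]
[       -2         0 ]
det(M) = 0

For a 2×2 matrix [[a, b], [c, d]], det = a*d - b*c.
det(M) = (3)*(0) - (0)*(-2) = 0 - 0 = 0.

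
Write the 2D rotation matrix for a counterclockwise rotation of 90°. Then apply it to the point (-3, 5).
R = [[0, -1], [1, 0]]; R·(-3, 5) = (-5, -3)

Rotation matrix formula: R(θ) = [[cos θ, -sin θ], [sin θ, cos θ]]
For θ = 90°:
cos(90°) = 0
sin(90°) = 1
R = [[0, -1], [1, 0]]
Apply to (-3, 5): [0·-3 + (-1)·5, 1·-3 + 0·5] = (-5, -3)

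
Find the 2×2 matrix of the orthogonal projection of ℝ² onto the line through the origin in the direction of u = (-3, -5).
[[9/34, 15/34], [15/34, 25/34]]

The orthogonal projection onto the line spanned by a nonzero vector u = (a, b) has matrix P = (u uᵀ) / (uᵀ u) = (1/(a² + b²)) · [[a², ab], [ab, b²]].
Here u = (-3, -5), so a² + b² = 9 + 25 = 34.
P = (1/34) · [[9, 15], [15, 25]] = [[9/34, 15/34], [15/34, 25/34]].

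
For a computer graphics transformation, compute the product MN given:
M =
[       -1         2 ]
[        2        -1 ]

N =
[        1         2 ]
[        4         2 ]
MN =
[        7         2 ]
[       -2         2 ]

Matrix multiplication: (MN)[i][j] = sum over k of M[i][k] * N[k][j].
  (MN)[0][0] = (-1)*(1) + (2)*(4) = 7
  (MN)[0][1] = (-1)*(2) + (2)*(2) = 2
  (MN)[1][0] = (2)*(1) + (-1)*(4) = -2
  (MN)[1][1] = (2)*(2) + (-1)*(2) = 2
MN =
[        7         2 ]
[       -2         2 ]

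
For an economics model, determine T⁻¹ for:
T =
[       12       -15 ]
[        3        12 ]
det(T) = 189
T⁻¹ =
[     4/63      5/63 ]
[    -1/63      4/63 ]

For a 2×2 matrix T = [[a, b], [c, d]] with det(T) ≠ 0, T⁻¹ = (1/det(T)) * [[d, -b], [-c, a]].
det(T) = (12)*(12) - (-15)*(3) = 144 + 45 = 189.
T⁻¹ = (1/189) * [[12, 15], [-3, 12]].
Dividing each entry by 189 and reducing:
T⁻¹ =
[     4/63      5/63 ]
[    -1/63      4/63 ]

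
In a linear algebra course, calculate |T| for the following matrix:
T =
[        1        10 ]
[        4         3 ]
det(T) = -37

For a 2×2 matrix [[a, b], [c, d]], det = a*d - b*c.
det(T) = (1)*(3) - (10)*(4) = 3 - 40 = -37.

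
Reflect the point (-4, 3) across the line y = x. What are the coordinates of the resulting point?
(3, -4)

Reflection across line y = x: (-4, 3) → (3, -4)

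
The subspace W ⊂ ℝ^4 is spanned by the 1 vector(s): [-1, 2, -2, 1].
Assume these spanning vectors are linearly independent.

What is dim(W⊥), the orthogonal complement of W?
dim(W⊥) = 3

For any subspace W of ℝ^n, dim(W) + dim(W⊥) = n (the whole-space dimension).
Here the given 1 vectors are linearly independent, so dim(W) = 1.
Thus dim(W⊥) = n - dim(W) = 4 - 1 = 3.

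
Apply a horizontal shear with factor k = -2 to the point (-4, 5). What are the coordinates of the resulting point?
(-14, 5)

Shear matrix for horizontal shear with factor k = -2:
[[1, -2], [0, 1]]
Result: (-4, 5) → (-14, 5)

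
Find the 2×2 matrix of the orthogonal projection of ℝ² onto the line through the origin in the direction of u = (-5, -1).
[[25/26, 5/26], [5/26, 1/26]]

The orthogonal projection onto the line spanned by a nonzero vector u = (a, b) has matrix P = (u uᵀ) / (uᵀ u) = (1/(a² + b²)) · [[a², ab], [ab, b²]].
Here u = (-5, -1), so a² + b² = 25 + 1 = 26.
P = (1/26) · [[25, 5], [5, 1]] = [[25/26, 5/26], [5/26, 1/26]].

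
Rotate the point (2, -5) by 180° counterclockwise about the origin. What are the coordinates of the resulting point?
(-2, 5)

Rotation matrix R(θ) = [[cos θ, -sin θ], [sin θ, cos θ]]; for θ = 180°:
R = [[-1, 0], [0, -1]]
Result: R × [2, -5]ᵀ = [-1·2 + (0)·-5, 0·2 + (-1)·-5]ᵀ = (-2, 5)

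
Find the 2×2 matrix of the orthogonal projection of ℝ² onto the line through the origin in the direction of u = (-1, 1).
[[1/2, -1/2], [-1/2, 1/2]]

The orthogonal projection onto the line spanned by a nonzero vector u = (a, b) has matrix P = (u uᵀ) / (uᵀ u) = (1/(a² + b²)) · [[a², ab], [ab, b²]].
Here u = (-1, 1), so a² + b² = 1 + 1 = 2.
P = (1/2) · [[1, -1], [-1, 1]] = [[1/2, -1/2], [-1/2, 1/2]].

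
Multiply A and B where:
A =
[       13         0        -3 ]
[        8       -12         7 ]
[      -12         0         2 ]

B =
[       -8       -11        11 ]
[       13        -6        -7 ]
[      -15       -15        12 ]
AB =
[      -59       -98       107 ]
[     -325      -121       256 ]
[       66       102      -108 ]

Matrix multiplication: (AB)[i][j] = sum over k of A[i][k] * B[k][j].
  (AB)[0][0] = (13)*(-8) + (0)*(13) + (-3)*(-15) = -59
  (AB)[0][1] = (13)*(-11) + (0)*(-6) + (-3)*(-15) = -98
  (AB)[0][2] = (13)*(11) + (0)*(-7) + (-3)*(12) = 107
  (AB)[1][0] = (8)*(-8) + (-12)*(13) + (7)*(-15) = -325
  (AB)[1][1] = (8)*(-11) + (-12)*(-6) + (7)*(-15) = -121
  (AB)[1][2] = (8)*(11) + (-12)*(-7) + (7)*(12) = 256
  (AB)[2][0] = (-12)*(-8) + (0)*(13) + (2)*(-15) = 66
  (AB)[2][1] = (-12)*(-11) + (0)*(-6) + (2)*(-15) = 102
  (AB)[2][2] = (-12)*(11) + (0)*(-7) + (2)*(12) = -108
AB =
[      -59       -98       107 ]
[     -325      -121       256 ]
[       66       102      -108 ]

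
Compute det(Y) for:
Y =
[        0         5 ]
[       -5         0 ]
det(Y) = 25

For a 2×2 matrix [[a, b], [c, d]], det = a*d - b*c.
det(Y) = (0)*(0) - (5)*(-5) = 0 + 25 = 25.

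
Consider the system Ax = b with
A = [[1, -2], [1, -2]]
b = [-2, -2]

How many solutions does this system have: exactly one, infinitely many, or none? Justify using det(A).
Infinitely many solutions

det(A) = (1)*(-2) - (-2)*(1) = 0, so A is singular (column 2 is -2 times column 1).
b = [-2, -2] = -2 * column 1 of A, so b lies in the column space of A.
A singular matrix whose right-hand side is in its column space gives a 1-parameter family of solutions — infinitely many.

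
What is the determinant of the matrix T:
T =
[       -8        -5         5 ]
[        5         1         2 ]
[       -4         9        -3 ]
det(T) = 378

Expand along row 0 (cofactor expansion): det(T) = a*(e*i - f*h) - b*(d*i - f*g) + c*(d*h - e*g), where the 3×3 is [[a, b, c], [d, e, f], [g, h, i]].
Minor M_00 = (1)*(-3) - (2)*(9) = -3 - 18 = -21.
Minor M_01 = (5)*(-3) - (2)*(-4) = -15 + 8 = -7.
Minor M_02 = (5)*(9) - (1)*(-4) = 45 + 4 = 49.
det(T) = (-8)*(-21) - (-5)*(-7) + (5)*(49) = 168 - 35 + 245 = 378.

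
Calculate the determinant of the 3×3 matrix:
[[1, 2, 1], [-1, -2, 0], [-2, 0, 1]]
-4

Expansion along first row:
det = 1·det([[-2,0],[0,1]]) - 2·det([[-1,0],[-2,1]]) + 1·det([[-1,-2],[-2,0]])
    = 1·(-2·1 - 0·0) - 2·(-1·1 - 0·-2) + 1·(-1·0 - -2·-2)
    = 1·-2 - 2·-1 + 1·-4
    = -2 + 2 + -4 = -4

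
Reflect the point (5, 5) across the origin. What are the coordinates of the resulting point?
(-5, -5)

Reflection across origin: (5, 5) → (-5, -5)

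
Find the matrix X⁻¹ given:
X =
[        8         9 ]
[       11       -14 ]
det(X) = -211
X⁻¹ =
[   14/211     9/211 ]
[   11/211    -8/211 ]

For a 2×2 matrix X = [[a, b], [c, d]] with det(X) ≠ 0, X⁻¹ = (1/det(X)) * [[d, -b], [-c, a]].
det(X) = (8)*(-14) - (9)*(11) = -112 - 99 = -211.
X⁻¹ = (1/-211) * [[-14, -9], [-11, 8]].
Dividing each entry by -211 and reducing:
X⁻¹ =
[   14/211     9/211 ]
[   11/211    -8/211 ]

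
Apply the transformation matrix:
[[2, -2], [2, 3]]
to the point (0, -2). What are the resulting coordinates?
(4, -6)

Matrix multiplication:
[[2, -2], [2, 3]] × [0, -2]ᵀ
= [2×0 + -2×-2, 2×0 + 3×-2]ᵀ
= [4.0000, -6.0000]ᵀ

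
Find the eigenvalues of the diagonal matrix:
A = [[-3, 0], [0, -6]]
λ₁ = -3, λ₂ = -6

The characteristic polynomial of A is det(A - λI) = (-3 - λ)(-6 - λ) = 0.
The roots are λ = -3 and λ = -6, so the eigenvalues are the diagonal entries.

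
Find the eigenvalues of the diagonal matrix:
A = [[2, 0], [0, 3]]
λ₁ = 2, λ₂ = 3

The characteristic polynomial of A is det(A - λI) = (2 - λ)(3 - λ) = 0.
The roots are λ = 2 and λ = 3, so the eigenvalues are the diagonal entries.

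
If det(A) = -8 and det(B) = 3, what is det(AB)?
-24

Use the multiplicative property of determinants: det(AB) = det(A)*det(B).
det(AB) = (-8)*(3) = -24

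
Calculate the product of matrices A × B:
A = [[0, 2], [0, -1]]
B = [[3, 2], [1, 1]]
[[2, 2], [-1, -1]]

Matrix multiplication:
C[0][0] = 0×3 + 2×1 = 2
C[0][1] = 0×2 + 2×1 = 2
C[1][0] = 0×3 + -1×1 = -1
C[1][1] = 0×2 + -1×1 = -1
Result: [[2, 2], [-1, -1]]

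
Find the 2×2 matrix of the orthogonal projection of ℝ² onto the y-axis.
[[0, 0], [0, 1]]

The orthogonal projection onto the line spanned by a nonzero vector u = (a, b) has matrix P = (u uᵀ) / (uᵀ u) = (1/(a² + b²)) · [[a², ab], [ab, b²]].
Here u = (0, 1), so a² + b² = 0 + 1 = 1.
P = (1/1) · [[0, 0], [0, 1]] = [[0, 0], [0, 1]].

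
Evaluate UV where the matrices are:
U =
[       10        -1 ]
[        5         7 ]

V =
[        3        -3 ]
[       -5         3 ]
UV =
[       35       -33 ]
[      -20         6 ]

Matrix multiplication: (UV)[i][j] = sum over k of U[i][k] * V[k][j].
  (UV)[0][0] = (10)*(3) + (-1)*(-5) = 35
  (UV)[0][1] = (10)*(-3) + (-1)*(3) = -33
  (UV)[1][0] = (5)*(3) + (7)*(-5) = -20
  (UV)[1][1] = (5)*(-3) + (7)*(3) = 6
UV =
[       35       -33 ]
[      -20         6 ]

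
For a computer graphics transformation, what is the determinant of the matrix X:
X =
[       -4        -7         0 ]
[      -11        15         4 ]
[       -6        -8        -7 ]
det(X) = 999

Expand along row 0 (cofactor expansion): det(X) = a*(e*i - f*h) - b*(d*i - f*g) + c*(d*h - e*g), where the 3×3 is [[a, b, c], [d, e, f], [g, h, i]].
Minor M_00 = (15)*(-7) - (4)*(-8) = -105 + 32 = -73.
Minor M_01 = (-11)*(-7) - (4)*(-6) = 77 + 24 = 101.
Minor M_02 = (-11)*(-8) - (15)*(-6) = 88 + 90 = 178.
det(X) = (-4)*(-73) - (-7)*(101) + (0)*(178) = 292 + 707 + 0 = 999.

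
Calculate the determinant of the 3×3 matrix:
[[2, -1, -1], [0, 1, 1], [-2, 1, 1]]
0

Expansion along first row:
det = 2·det([[1,1],[1,1]]) - -1·det([[0,1],[-2,1]]) + -1·det([[0,1],[-2,1]])
    = 2·(1·1 - 1·1) - -1·(0·1 - 1·-2) + -1·(0·1 - 1·-2)
    = 2·0 - -1·2 + -1·2
    = 0 + 2 + -2 = 0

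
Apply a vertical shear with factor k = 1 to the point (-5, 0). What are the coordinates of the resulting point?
(-5, -5)

Shear matrix for vertical shear with factor k = 1:
[[1, 0], [1, 1]]
Result: (-5, 0) → (-5, -5)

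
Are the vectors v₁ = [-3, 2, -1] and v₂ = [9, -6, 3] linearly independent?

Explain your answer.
No, linearly dependent (v₂ = -3·v₁)

Check whether there is a scalar k with v₂ = k·v₁.
Comparing components, k = -3 satisfies -3·[-3, 2, -1] = [9, -6, 3].
Since v₂ is a scalar multiple of v₁, the two vectors are linearly dependent.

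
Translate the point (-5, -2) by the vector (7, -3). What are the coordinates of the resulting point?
(2, -5)

Translation by (7, -3):
x' = -5 + 7 = 2
y' = -2 + -3 = -5
Homogeneous matrix: [[1, 0, 7], [0, 1, -3], [0, 0, 1]]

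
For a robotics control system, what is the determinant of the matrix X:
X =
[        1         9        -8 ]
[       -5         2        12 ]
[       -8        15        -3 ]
det(X) = -713

Expand along row 0 (cofactor expansion): det(X) = a*(e*i - f*h) - b*(d*i - f*g) + c*(d*h - e*g), where the 3×3 is [[a, b, c], [d, e, f], [g, h, i]].
Minor M_00 = (2)*(-3) - (12)*(15) = -6 - 180 = -186.
Minor M_01 = (-5)*(-3) - (12)*(-8) = 15 + 96 = 111.
Minor M_02 = (-5)*(15) - (2)*(-8) = -75 + 16 = -59.
det(X) = (1)*(-186) - (9)*(111) + (-8)*(-59) = -186 - 999 + 472 = -713.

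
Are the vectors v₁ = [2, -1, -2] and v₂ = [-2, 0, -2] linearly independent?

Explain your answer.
Yes, linearly independent

Two vectors are linearly dependent iff one is a scalar multiple of the other.
No single scalar k satisfies v₂ = k·v₁ (the ratios of corresponding entries disagree), so v₁ and v₂ are linearly independent.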